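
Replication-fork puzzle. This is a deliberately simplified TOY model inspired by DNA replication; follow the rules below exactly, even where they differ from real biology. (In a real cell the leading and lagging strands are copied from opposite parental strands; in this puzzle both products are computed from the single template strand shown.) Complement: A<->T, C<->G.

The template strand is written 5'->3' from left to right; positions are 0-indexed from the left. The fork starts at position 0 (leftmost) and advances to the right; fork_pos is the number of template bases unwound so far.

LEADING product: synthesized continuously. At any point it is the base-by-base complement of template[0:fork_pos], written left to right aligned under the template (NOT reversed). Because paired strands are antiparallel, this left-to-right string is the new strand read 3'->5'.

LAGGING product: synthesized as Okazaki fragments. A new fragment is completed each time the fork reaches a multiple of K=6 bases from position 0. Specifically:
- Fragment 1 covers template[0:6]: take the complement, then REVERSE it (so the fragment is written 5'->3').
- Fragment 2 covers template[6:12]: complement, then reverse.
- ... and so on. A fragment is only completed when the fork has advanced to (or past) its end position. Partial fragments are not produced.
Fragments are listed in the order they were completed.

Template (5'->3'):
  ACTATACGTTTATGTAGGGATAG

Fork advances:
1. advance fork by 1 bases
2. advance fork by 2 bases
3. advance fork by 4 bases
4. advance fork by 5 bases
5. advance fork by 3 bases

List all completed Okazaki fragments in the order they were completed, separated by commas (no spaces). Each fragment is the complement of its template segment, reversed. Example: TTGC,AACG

Answer: TATAGT,TAAACG

Derivation:
Step 1: advance 1 -> fork_pos = 0 + 1 = 1. Next multiple of 6 is 6 (not reached); still 0 fragment(s).
Step 2: advance 2 -> fork_pos = 1 + 2 = 3. Next multiple of 6 is 6 (not reached); still 0 fragment(s).
Step 3: advance 4 -> fork_pos = 3 + 4 = 7. Reached multiple(s) of 6: 6 -> fragment 1 completed (1 total).
Step 4: advance 5 -> fork_pos = 7 + 5 = 12. Reached multiple(s) of 6: 12 -> fragment 2 completed (2 total).
Step 5: advance 3 -> fork_pos = 12 + 3 = 15. Next multiple of 6 is 18 (not reached); still 2 fragment(s).
Final fork_pos = 15, so 2 fragment(s) are complete. Build each: template segment -> complement -> reverse.
Fragment 1: template[0:6] = ACTATA -> complement TGATAT -> reversed TATAGT
Fragment 2: template[6:12] = CGTTTA -> complement GCAAAT -> reversed TAAACG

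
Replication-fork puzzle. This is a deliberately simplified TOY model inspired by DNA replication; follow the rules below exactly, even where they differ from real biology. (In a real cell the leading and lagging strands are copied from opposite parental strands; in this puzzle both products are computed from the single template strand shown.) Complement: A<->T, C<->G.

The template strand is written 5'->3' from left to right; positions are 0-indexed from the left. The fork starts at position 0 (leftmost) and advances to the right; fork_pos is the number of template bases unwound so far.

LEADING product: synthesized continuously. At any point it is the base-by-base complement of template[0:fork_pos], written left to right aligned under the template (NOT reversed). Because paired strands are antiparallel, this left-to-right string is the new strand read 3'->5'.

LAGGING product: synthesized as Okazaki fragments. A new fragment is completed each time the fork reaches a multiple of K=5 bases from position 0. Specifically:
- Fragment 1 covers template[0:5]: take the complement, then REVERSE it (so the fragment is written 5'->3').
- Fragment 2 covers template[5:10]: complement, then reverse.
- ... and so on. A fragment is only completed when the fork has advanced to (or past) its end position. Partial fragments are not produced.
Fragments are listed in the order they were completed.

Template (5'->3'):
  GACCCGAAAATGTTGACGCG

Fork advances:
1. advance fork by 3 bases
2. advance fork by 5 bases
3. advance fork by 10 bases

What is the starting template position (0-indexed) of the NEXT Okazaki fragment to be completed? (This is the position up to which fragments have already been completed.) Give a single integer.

Step 1: advance 3 -> fork_pos = 0 + 3 = 3. Next multiple of 5 is 5 (not reached); still 0 fragment(s).
Step 2: advance 5 -> fork_pos = 3 + 5 = 8. Reached multiple(s) of 5: 5 -> fragment 1 completed (1 total).
Step 3: advance 10 -> fork_pos = 8 + 10 = 18. Reached multiple(s) of 5: 10, 15 -> fragments 2-3 completed (3 total).
3 fragment(s) completed, covering template[0:15] (3 x 5 = 15). The next fragment, fragment 4, covers template[15:20], so it starts at position 15.

Answer: 15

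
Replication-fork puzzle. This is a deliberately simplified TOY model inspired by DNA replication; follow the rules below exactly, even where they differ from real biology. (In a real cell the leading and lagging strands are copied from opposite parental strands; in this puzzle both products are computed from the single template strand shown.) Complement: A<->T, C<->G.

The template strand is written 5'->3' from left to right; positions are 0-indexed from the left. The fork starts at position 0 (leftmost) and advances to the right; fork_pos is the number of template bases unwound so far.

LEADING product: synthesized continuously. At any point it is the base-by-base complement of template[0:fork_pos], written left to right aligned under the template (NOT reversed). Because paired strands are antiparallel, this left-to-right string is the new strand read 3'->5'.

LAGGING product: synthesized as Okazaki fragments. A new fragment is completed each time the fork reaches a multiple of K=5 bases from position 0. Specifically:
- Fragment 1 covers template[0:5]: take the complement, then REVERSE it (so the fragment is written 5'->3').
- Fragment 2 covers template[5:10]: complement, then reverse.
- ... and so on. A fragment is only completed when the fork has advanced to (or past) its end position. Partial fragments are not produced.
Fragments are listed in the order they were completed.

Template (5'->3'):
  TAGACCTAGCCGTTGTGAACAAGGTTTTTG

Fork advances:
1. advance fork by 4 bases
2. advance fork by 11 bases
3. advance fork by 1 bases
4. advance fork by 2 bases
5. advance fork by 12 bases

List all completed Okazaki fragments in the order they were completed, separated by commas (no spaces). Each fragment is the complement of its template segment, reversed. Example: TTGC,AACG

Answer: GTCTA,GCTAG,CAACG,GTTCA,ACCTT,CAAAA

Derivation:
Step 1: advance 4 -> fork_pos = 0 + 4 = 4. Next multiple of 5 is 5 (not reached); still 0 fragment(s).
Step 2: advance 11 -> fork_pos = 4 + 11 = 15. Reached multiple(s) of 5: 5, 10, 15 -> fragments 1-3 completed (3 total).
Step 3: advance 1 -> fork_pos = 15 + 1 = 16. Next multiple of 5 is 20 (not reached); still 3 fragment(s).
Step 4: advance 2 -> fork_pos = 16 + 2 = 18. Next multiple of 5 is 20 (not reached); still 3 fragment(s).
Step 5: advance 12 -> fork_pos = 18 + 12 = 30. Reached multiple(s) of 5: 20, 25, 30 -> fragments 4-6 completed (6 total).
Final fork_pos = 30, so 6 fragment(s) are complete. Build each: template segment -> complement -> reverse.
Fragment 1: template[0:5] = TAGAC -> complement ATCTG -> reversed GTCTA
Fragment 2: template[5:10] = CTAGC -> complement GATCG -> reversed GCTAG
Fragment 3: template[10:15] = CGTTG -> complement GCAAC -> reversed CAACG
Fragment 4: template[15:20] = TGAAC -> complement ACTTG -> reversed GTTCA
Fragment 5: template[20:25] = AAGGT -> complement TTCCA -> reversed ACCTT
Fragment 6: template[25:30] = TTTTG -> complement AAAAC -> reversed CAAAA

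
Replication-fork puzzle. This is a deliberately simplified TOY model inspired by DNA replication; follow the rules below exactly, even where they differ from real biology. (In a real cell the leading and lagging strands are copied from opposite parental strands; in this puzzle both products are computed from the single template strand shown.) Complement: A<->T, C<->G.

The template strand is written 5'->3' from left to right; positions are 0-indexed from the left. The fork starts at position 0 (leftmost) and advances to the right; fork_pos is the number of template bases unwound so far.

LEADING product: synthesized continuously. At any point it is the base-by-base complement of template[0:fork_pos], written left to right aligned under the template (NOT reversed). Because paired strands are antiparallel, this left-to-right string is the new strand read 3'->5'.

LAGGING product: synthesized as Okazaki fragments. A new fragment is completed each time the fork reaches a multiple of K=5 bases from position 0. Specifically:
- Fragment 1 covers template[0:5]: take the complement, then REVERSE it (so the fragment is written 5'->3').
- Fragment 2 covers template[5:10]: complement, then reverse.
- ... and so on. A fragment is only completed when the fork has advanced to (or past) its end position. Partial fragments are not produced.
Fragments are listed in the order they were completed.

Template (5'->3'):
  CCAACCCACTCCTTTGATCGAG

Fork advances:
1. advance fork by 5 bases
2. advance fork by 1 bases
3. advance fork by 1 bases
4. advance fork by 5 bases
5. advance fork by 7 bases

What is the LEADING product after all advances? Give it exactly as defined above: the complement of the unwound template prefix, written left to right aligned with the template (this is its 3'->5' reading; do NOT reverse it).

Answer: GGTTGGGTGAGGAAACTAG

Derivation:
Step 1: advance 5 -> fork_pos = 0 + 5 = 5.
Step 2: advance 1 -> fork_pos = 5 + 1 = 6.
Step 3: advance 1 -> fork_pos = 6 + 1 = 7.
Step 4: advance 5 -> fork_pos = 7 + 5 = 12.
Step 5: advance 7 -> fork_pos = 12 + 7 = 19.
Unwound prefix: template[0:19] = CCAACCCACTCCTTTGATC
Complement it base by base (A<->T, C<->G), keeping left-to-right order:
  [0:5] CCAAC -> GGTTG
  [5:10] CCACT -> GGTGA
  [10:15] CCTTT -> GGAAA
  [15:19] GATC -> CTAG
Concatenate: GGTTGGGTGAGGAAACTAG (length 19; written aligned with the template, i.e. 3'->5').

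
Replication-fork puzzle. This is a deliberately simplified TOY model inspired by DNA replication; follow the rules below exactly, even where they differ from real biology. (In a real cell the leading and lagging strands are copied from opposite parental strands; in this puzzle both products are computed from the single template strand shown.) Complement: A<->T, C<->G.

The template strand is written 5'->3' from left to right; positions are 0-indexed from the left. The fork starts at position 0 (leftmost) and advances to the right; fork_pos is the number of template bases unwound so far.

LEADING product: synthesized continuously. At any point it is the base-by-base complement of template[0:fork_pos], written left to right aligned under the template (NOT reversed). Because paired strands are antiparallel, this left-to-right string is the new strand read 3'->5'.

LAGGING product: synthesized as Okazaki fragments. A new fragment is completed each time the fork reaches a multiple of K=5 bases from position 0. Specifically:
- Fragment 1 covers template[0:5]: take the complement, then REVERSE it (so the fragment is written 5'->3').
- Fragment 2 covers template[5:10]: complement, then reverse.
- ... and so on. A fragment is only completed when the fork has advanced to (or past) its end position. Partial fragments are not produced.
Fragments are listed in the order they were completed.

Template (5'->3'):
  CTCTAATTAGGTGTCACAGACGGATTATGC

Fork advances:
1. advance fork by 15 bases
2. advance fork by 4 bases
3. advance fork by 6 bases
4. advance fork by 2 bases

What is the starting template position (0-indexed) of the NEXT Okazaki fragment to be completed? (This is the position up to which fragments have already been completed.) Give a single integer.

Answer: 25

Derivation:
Step 1: advance 15 -> fork_pos = 0 + 15 = 15. Reached multiple(s) of 5: 5, 10, 15 -> fragments 1-3 completed (3 total).
Step 2: advance 4 -> fork_pos = 15 + 4 = 19. Next multiple of 5 is 20 (not reached); still 3 fragment(s).
Step 3: advance 6 -> fork_pos = 19 + 6 = 25. Reached multiple(s) of 5: 20, 25 -> fragments 4-5 completed (5 total).
Step 4: advance 2 -> fork_pos = 25 + 2 = 27. Next multiple of 5 is 30 (not reached); still 5 fragment(s).
5 fragment(s) completed, covering template[0:25] (5 x 5 = 25). The next fragment, fragment 6, covers template[25:30], so it starts at position 25.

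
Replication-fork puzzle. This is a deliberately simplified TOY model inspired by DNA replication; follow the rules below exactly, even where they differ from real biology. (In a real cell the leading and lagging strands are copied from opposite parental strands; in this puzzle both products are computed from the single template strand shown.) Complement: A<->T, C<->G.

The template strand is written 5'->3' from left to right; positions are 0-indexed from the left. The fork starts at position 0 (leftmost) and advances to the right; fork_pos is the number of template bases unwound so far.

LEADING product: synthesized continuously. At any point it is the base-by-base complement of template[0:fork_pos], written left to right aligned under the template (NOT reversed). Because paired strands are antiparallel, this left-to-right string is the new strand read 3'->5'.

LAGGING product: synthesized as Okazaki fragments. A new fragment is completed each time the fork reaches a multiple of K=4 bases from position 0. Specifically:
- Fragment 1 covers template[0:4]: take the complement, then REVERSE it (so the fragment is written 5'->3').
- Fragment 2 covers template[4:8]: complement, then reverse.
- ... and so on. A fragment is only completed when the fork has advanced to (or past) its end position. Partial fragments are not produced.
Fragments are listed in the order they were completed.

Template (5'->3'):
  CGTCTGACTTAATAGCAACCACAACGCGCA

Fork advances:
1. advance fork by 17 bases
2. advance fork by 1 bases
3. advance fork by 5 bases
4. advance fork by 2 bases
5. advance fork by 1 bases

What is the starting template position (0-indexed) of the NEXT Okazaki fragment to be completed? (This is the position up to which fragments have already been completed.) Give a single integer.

Answer: 24

Derivation:
Step 1: advance 17 -> fork_pos = 0 + 17 = 17. Reached multiple(s) of 4: 4, 8, 12, 16 -> fragments 1-4 completed (4 total).
Step 2: advance 1 -> fork_pos = 17 + 1 = 18. Next multiple of 4 is 20 (not reached); still 4 fragment(s).
Step 3: advance 5 -> fork_pos = 18 + 5 = 23. Reached multiple(s) of 4: 20 -> fragment 5 completed (5 total).
Step 4: advance 2 -> fork_pos = 23 + 2 = 25. Reached multiple(s) of 4: 24 -> fragment 6 completed (6 total).
Step 5: advance 1 -> fork_pos = 25 + 1 = 26. Next multiple of 4 is 28 (not reached); still 6 fragment(s).
6 fragment(s) completed, covering template[0:24] (6 x 4 = 24). The next fragment, fragment 7, covers template[24:28], so it starts at position 24.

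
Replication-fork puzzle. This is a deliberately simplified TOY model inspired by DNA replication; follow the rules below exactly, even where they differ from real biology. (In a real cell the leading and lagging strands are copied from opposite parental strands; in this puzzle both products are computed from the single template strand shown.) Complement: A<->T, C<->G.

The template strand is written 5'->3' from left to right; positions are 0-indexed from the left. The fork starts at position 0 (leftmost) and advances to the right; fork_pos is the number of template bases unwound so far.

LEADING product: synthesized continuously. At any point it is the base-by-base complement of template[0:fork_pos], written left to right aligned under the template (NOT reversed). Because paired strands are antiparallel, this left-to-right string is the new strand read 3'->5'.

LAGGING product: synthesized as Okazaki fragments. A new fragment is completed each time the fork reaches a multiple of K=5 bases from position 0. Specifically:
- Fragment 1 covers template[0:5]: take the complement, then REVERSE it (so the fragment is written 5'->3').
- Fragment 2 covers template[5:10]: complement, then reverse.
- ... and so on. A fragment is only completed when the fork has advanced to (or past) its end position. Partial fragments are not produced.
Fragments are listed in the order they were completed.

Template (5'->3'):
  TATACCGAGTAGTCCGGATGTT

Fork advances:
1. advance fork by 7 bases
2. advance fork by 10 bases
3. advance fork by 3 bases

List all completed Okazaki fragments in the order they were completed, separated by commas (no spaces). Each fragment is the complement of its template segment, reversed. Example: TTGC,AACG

Answer: GTATA,ACTCG,GGACT,CATCC

Derivation:
Step 1: advance 7 -> fork_pos = 0 + 7 = 7. Reached multiple(s) of 5: 5 -> fragment 1 completed (1 total).
Step 2: advance 10 -> fork_pos = 7 + 10 = 17. Reached multiple(s) of 5: 10, 15 -> fragments 2-3 completed (3 total).
Step 3: advance 3 -> fork_pos = 17 + 3 = 20. Reached multiple(s) of 5: 20 -> fragment 4 completed (4 total).
Final fork_pos = 20, so 4 fragment(s) are complete. Build each: template segment -> complement -> reverse.
Fragment 1: template[0:5] = TATAC -> complement ATATG -> reversed GTATA
Fragment 2: template[5:10] = CGAGT -> complement GCTCA -> reversed ACTCG
Fragment 3: template[10:15] = AGTCC -> complement TCAGG -> reversed GGACT
Fragment 4: template[15:20] = GGATG -> complement CCTAC -> reversed CATCC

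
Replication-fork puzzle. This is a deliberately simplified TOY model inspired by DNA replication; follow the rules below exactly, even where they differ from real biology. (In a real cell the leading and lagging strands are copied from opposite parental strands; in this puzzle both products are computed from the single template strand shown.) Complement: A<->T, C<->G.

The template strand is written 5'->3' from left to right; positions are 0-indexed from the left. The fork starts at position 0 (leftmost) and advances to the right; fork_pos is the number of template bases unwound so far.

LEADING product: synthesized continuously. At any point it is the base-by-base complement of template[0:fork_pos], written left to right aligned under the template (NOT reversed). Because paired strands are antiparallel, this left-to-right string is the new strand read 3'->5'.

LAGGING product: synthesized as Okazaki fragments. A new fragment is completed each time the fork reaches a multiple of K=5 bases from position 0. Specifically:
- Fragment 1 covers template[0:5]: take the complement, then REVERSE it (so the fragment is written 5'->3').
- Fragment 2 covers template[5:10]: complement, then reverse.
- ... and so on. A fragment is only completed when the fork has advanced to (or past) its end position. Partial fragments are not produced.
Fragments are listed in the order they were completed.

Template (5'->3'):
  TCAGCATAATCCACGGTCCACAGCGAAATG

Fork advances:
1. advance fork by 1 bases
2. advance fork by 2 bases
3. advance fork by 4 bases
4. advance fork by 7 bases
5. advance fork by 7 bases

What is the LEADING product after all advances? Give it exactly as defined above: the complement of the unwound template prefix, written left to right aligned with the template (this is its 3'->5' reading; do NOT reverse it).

Step 1: advance 1 -> fork_pos = 0 + 1 = 1.
Step 2: advance 2 -> fork_pos = 1 + 2 = 3.
Step 3: advance 4 -> fork_pos = 3 + 4 = 7.
Step 4: advance 7 -> fork_pos = 7 + 7 = 14.
Step 5: advance 7 -> fork_pos = 14 + 7 = 21.
Unwound prefix: template[0:21] = TCAGCATAATCCACGGTCCAC
Complement it base by base (A<->T, C<->G), keeping left-to-right order:
  [0:5] TCAGC -> AGTCG
  [5:10] ATAAT -> TATTA
  [10:15] CCACG -> GGTGC
  [15:20] GTCCA -> CAGGT
  [20:21] C -> G
Concatenate: AGTCGTATTAGGTGCCAGGTG (length 21; written aligned with the template, i.e. 3'->5').

Answer: AGTCGTATTAGGTGCCAGGTG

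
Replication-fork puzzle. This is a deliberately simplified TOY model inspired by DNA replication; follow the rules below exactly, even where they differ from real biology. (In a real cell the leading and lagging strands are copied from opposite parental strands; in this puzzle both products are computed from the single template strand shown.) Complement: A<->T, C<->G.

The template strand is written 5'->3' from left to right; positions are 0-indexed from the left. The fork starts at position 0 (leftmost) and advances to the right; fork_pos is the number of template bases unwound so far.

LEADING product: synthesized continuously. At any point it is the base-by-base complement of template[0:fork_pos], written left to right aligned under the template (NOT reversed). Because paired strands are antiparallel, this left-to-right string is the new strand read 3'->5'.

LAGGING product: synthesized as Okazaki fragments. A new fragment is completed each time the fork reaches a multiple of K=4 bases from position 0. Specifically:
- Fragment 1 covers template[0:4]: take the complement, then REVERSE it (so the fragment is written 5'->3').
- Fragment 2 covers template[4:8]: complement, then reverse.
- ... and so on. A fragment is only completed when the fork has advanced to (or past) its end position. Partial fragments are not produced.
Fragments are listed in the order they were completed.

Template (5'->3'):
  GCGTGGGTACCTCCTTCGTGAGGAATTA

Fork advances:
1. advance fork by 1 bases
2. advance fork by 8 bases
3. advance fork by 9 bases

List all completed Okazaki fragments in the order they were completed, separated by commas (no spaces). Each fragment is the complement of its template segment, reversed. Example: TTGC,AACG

Answer: ACGC,ACCC,AGGT,AAGG

Derivation:
Step 1: advance 1 -> fork_pos = 0 + 1 = 1. Next multiple of 4 is 4 (not reached); still 0 fragment(s).
Step 2: advance 8 -> fork_pos = 1 + 8 = 9. Reached multiple(s) of 4: 4, 8 -> fragments 1-2 completed (2 total).
Step 3: advance 9 -> fork_pos = 9 + 9 = 18. Reached multiple(s) of 4: 12, 16 -> fragments 3-4 completed (4 total).
Final fork_pos = 18, so 4 fragment(s) are complete. Build each: template segment -> complement -> reverse.
Fragment 1: template[0:4] = GCGT -> complement CGCA -> reversed ACGC
Fragment 2: template[4:8] = GGGT -> complement CCCA -> reversed ACCC
Fragment 3: template[8:12] = ACCT -> complement TGGA -> reversed AGGT
Fragment 4: template[12:16] = CCTT -> complement GGAA -> reversed AAGG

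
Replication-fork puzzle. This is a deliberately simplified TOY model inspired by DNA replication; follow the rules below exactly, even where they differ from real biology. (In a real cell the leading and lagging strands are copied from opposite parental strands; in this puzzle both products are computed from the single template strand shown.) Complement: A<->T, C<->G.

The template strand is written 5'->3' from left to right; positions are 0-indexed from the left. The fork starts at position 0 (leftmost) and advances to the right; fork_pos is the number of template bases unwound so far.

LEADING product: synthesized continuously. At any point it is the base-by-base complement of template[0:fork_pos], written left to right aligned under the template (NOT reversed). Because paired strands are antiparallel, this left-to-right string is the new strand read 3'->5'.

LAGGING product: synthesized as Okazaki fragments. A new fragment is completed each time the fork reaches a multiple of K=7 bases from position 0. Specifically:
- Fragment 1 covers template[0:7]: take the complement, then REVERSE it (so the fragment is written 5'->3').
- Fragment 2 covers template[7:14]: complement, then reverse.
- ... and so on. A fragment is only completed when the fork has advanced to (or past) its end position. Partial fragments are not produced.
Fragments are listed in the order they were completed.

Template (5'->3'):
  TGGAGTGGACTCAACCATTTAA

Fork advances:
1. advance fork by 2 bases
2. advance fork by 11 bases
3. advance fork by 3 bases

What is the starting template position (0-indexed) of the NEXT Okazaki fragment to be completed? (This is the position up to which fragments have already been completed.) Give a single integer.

Answer: 14

Derivation:
Step 1: advance 2 -> fork_pos = 0 + 2 = 2. Next multiple of 7 is 7 (not reached); still 0 fragment(s).
Step 2: advance 11 -> fork_pos = 2 + 11 = 13. Reached multiple(s) of 7: 7 -> fragment 1 completed (1 total).
Step 3: advance 3 -> fork_pos = 13 + 3 = 16. Reached multiple(s) of 7: 14 -> fragment 2 completed (2 total).
2 fragment(s) completed, covering template[0:14] (2 x 7 = 14). The next fragment, fragment 3, covers template[14:21], so it starts at position 14.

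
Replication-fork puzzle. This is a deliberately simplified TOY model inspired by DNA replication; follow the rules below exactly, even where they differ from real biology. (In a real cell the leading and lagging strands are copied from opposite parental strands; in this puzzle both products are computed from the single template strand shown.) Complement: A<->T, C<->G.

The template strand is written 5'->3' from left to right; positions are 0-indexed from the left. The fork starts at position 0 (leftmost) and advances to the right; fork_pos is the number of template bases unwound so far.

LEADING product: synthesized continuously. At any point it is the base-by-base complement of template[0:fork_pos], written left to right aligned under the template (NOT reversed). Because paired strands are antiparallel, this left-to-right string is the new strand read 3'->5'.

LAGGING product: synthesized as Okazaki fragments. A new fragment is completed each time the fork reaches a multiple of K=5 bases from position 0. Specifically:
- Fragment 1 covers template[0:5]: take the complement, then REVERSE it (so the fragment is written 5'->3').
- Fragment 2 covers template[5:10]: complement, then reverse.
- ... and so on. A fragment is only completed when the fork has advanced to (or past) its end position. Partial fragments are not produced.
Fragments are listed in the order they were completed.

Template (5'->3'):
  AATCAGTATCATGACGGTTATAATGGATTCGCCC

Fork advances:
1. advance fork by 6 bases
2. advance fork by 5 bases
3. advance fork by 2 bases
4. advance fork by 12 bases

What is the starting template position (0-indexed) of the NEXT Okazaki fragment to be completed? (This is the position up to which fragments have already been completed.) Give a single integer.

Answer: 25

Derivation:
Step 1: advance 6 -> fork_pos = 0 + 6 = 6. Reached multiple(s) of 5: 5 -> fragment 1 completed (1 total).
Step 2: advance 5 -> fork_pos = 6 + 5 = 11. Reached multiple(s) of 5: 10 -> fragment 2 completed (2 total).
Step 3: advance 2 -> fork_pos = 11 + 2 = 13. Next multiple of 5 is 15 (not reached); still 2 fragment(s).
Step 4: advance 12 -> fork_pos = 13 + 12 = 25. Reached multiple(s) of 5: 15, 20, 25 -> fragments 3-5 completed (5 total).
5 fragment(s) completed, covering template[0:25] (5 x 5 = 25). The next fragment, fragment 6, covers template[25:30], so it starts at position 25.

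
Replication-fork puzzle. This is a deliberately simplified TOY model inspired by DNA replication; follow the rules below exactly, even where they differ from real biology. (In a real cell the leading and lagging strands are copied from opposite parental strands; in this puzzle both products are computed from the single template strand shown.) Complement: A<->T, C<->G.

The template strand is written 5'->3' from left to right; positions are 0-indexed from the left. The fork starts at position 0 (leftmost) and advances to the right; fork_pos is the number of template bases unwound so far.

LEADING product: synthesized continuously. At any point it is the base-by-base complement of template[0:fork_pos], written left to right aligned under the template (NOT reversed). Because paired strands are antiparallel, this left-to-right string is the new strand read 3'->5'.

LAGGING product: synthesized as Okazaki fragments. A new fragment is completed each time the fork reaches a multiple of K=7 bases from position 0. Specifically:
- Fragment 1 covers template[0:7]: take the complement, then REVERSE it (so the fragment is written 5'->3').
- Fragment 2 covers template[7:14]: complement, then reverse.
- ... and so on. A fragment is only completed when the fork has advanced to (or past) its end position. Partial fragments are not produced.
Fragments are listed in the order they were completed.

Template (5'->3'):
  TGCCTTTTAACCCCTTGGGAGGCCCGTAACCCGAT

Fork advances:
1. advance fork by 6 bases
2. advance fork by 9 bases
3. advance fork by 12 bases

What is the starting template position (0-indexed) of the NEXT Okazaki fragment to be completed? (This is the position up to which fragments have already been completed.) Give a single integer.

Answer: 21

Derivation:
Step 1: advance 6 -> fork_pos = 0 + 6 = 6. Next multiple of 7 is 7 (not reached); still 0 fragment(s).
Step 2: advance 9 -> fork_pos = 6 + 9 = 15. Reached multiple(s) of 7: 7, 14 -> fragments 1-2 completed (2 total).
Step 3: advance 12 -> fork_pos = 15 + 12 = 27. Reached multiple(s) of 7: 21 -> fragment 3 completed (3 total).
3 fragment(s) completed, covering template[0:21] (3 x 7 = 21). The next fragment, fragment 4, covers template[21:28], so it starts at position 21.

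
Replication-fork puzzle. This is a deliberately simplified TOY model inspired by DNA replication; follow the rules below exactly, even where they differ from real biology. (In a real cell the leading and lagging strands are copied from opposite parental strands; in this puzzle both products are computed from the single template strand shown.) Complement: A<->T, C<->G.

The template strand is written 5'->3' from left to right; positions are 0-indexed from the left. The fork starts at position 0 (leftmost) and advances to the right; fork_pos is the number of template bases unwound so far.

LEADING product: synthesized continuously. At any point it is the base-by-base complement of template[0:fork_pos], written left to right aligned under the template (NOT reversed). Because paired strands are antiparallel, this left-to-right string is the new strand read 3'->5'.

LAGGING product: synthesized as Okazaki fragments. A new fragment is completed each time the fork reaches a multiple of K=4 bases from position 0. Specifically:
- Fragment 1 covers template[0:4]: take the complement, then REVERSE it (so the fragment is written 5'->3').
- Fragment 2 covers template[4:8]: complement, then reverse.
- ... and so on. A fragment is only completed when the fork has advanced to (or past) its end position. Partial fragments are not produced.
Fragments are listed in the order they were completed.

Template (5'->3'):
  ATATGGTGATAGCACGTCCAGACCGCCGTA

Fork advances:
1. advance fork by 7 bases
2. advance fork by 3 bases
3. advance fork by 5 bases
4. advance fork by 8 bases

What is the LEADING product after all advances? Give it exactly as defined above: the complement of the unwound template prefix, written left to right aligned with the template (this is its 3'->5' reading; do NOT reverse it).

Step 1: advance 7 -> fork_pos = 0 + 7 = 7.
Step 2: advance 3 -> fork_pos = 7 + 3 = 10.
Step 3: advance 5 -> fork_pos = 10 + 5 = 15.
Step 4: advance 8 -> fork_pos = 15 + 8 = 23.
Unwound prefix: template[0:23] = ATATGGTGATAGCACGTCCAGAC
Complement it base by base (A<->T, C<->G), keeping left-to-right order:
  [0:5] ATATG -> TATAC
  [5:10] GTGAT -> CACTA
  [10:15] AGCAC -> TCGTG
  [15:20] GTCCA -> CAGGT
  [20:23] GAC -> CTG
Concatenate: TATACCACTATCGTGCAGGTCTG (length 23; written aligned with the template, i.e. 3'->5').

Answer: TATACCACTATCGTGCAGGTCTG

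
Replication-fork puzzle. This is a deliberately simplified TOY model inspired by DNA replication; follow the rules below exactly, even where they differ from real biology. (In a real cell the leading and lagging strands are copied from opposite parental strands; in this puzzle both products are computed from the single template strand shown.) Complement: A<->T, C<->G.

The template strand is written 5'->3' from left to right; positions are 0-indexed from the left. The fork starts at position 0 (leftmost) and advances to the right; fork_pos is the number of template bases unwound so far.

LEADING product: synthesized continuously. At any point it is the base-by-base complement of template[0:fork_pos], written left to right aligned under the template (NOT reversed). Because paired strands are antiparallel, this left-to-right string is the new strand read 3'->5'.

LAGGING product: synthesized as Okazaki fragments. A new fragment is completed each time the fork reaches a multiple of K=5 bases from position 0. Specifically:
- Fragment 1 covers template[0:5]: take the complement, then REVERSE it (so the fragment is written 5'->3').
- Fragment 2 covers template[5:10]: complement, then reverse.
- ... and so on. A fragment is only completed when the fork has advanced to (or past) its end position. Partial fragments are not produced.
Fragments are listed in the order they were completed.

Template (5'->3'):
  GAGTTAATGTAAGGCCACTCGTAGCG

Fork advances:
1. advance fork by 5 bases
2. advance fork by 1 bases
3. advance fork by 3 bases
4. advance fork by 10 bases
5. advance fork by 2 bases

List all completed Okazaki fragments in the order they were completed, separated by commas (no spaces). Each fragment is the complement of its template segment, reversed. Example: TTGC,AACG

Step 1: advance 5 -> fork_pos = 0 + 5 = 5. Reached multiple(s) of 5: 5 -> fragment 1 completed (1 total).
Step 2: advance 1 -> fork_pos = 5 + 1 = 6. Next multiple of 5 is 10 (not reached); still 1 fragment(s).
Step 3: advance 3 -> fork_pos = 6 + 3 = 9. Next multiple of 5 is 10 (not reached); still 1 fragment(s).
Step 4: advance 10 -> fork_pos = 9 + 10 = 19. Reached multiple(s) of 5: 10, 15 -> fragments 2-3 completed (3 total).
Step 5: advance 2 -> fork_pos = 19 + 2 = 21. Reached multiple(s) of 5: 20 -> fragment 4 completed (4 total).
Final fork_pos = 21, so 4 fragment(s) are complete. Build each: template segment -> complement -> reverse.
Fragment 1: template[0:5] = GAGTT -> complement CTCAA -> reversed AACTC
Fragment 2: template[5:10] = AATGT -> complement TTACA -> reversed ACATT
Fragment 3: template[10:15] = AAGGC -> complement TTCCG -> reversed GCCTT
Fragment 4: template[15:20] = CACTC -> complement GTGAG -> reversed GAGTG

Answer: AACTC,ACATT,GCCTT,GAGTG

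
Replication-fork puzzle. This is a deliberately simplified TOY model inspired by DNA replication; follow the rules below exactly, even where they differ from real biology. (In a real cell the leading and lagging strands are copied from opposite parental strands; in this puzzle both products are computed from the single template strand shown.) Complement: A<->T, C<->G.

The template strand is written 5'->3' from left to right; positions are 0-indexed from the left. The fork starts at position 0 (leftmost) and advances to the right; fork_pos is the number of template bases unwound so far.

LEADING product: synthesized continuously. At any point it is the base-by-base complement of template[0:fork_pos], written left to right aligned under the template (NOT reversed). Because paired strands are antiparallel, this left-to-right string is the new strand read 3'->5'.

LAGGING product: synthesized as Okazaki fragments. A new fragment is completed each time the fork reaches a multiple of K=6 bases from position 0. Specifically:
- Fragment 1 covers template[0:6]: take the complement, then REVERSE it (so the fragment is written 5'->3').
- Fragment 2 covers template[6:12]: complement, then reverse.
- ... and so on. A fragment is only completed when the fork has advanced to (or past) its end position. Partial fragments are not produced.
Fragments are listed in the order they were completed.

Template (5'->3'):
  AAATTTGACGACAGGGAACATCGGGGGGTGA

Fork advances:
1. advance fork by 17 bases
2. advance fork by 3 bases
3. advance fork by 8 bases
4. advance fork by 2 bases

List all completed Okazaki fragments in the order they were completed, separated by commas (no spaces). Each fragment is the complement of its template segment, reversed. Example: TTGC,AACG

Step 1: advance 17 -> fork_pos = 0 + 17 = 17. Reached multiple(s) of 6: 6, 12 -> fragments 1-2 completed (2 total).
Step 2: advance 3 -> fork_pos = 17 + 3 = 20. Reached multiple(s) of 6: 18 -> fragment 3 completed (3 total).
Step 3: advance 8 -> fork_pos = 20 + 8 = 28. Reached multiple(s) of 6: 24 -> fragment 4 completed (4 total).
Step 4: advance 2 -> fork_pos = 28 + 2 = 30. Reached multiple(s) of 6: 30 -> fragment 5 completed (5 total).
Final fork_pos = 30, so 5 fragment(s) are complete. Build each: template segment -> complement -> reverse.
Fragment 1: template[0:6] = AAATTT -> complement TTTAAA -> reversed AAATTT
Fragment 2: template[6:12] = GACGAC -> complement CTGCTG -> reversed GTCGTC
Fragment 3: template[12:18] = AGGGAA -> complement TCCCTT -> reversed TTCCCT
Fragment 4: template[18:24] = CATCGG -> complement GTAGCC -> reversed CCGATG
Fragment 5: template[24:30] = GGGGTG -> complement CCCCAC -> reversed CACCCC

Answer: AAATTT,GTCGTC,TTCCCT,CCGATG,CACCCC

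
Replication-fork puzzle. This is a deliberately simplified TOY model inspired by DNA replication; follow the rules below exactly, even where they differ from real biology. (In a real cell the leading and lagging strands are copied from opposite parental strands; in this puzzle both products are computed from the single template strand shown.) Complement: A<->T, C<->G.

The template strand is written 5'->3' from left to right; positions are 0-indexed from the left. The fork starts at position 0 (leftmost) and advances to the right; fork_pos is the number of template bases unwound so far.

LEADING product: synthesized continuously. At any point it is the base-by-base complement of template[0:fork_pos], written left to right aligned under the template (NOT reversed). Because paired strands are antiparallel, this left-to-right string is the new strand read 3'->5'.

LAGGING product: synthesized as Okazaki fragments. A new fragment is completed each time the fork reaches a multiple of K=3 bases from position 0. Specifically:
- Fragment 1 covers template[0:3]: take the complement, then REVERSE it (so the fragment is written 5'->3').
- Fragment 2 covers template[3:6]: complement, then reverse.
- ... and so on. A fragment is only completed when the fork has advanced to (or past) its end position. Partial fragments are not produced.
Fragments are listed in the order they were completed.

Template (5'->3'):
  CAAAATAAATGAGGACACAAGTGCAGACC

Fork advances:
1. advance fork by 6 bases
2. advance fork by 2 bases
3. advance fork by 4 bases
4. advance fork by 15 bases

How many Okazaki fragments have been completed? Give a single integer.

Answer: 9

Derivation:
Step 1: advance 6 -> fork_pos = 0 + 6 = 6. Reached multiple(s) of 3: 3, 6 -> fragments 1-2 completed (2 total).
Step 2: advance 2 -> fork_pos = 6 + 2 = 8. Next multiple of 3 is 9 (not reached); still 2 fragment(s).
Step 3: advance 4 -> fork_pos = 8 + 4 = 12. Reached multiple(s) of 3: 9, 12 -> fragments 3-4 completed (4 total).
Step 4: advance 15 -> fork_pos = 12 + 15 = 27. Reached multiple(s) of 3: 15, 18, 21, 24, 27 -> fragments 5-9 completed (9 total).
Check: final fork_pos = 27; the multiples of 3 that are <= 27 are 3..27 -> 27 // 3 = 9 completed fragment(s).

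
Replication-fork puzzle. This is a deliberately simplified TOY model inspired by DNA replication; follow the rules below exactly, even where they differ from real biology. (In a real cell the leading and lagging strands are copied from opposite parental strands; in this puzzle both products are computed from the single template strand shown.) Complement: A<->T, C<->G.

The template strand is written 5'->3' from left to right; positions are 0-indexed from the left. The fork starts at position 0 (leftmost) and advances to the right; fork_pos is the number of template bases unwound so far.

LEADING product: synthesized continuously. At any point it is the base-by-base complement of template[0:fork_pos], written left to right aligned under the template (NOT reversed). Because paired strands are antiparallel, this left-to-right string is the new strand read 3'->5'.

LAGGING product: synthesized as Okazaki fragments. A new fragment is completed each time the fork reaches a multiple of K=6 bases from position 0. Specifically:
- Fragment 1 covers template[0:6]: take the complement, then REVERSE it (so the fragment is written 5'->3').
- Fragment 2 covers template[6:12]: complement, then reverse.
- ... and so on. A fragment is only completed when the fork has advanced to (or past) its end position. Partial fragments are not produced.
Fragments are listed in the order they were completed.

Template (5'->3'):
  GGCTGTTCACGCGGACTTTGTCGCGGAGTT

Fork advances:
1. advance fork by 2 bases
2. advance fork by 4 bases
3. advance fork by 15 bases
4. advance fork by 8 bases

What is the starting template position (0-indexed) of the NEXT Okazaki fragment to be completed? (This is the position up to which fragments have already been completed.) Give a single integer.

Answer: 24

Derivation:
Step 1: advance 2 -> fork_pos = 0 + 2 = 2. Next multiple of 6 is 6 (not reached); still 0 fragment(s).
Step 2: advance 4 -> fork_pos = 2 + 4 = 6. Reached multiple(s) of 6: 6 -> fragment 1 completed (1 total).
Step 3: advance 15 -> fork_pos = 6 + 15 = 21. Reached multiple(s) of 6: 12, 18 -> fragments 2-3 completed (3 total).
Step 4: advance 8 -> fork_pos = 21 + 8 = 29. Reached multiple(s) of 6: 24 -> fragment 4 completed (4 total).
4 fragment(s) completed, covering template[0:24] (4 x 6 = 24). The next fragment, fragment 5, covers template[24:30], so it starts at position 24.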